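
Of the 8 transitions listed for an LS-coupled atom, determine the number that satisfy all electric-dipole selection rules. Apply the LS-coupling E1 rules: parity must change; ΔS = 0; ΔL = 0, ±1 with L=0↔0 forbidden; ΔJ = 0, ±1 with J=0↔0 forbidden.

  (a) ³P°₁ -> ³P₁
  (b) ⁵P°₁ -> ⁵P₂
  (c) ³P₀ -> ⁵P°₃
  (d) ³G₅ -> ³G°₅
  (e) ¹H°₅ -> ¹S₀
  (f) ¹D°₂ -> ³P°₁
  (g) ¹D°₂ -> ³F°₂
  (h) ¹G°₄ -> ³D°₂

3

(a) allowed
(b) allowed
(c) forbidden (ΔS, ΔJ fail)
(d) allowed
(e) forbidden (ΔL, ΔJ fail)
(f) forbidden (parity, ΔS fail)
(g) forbidden (parity, ΔS fail)
(h) forbidden (parity, ΔS, ΔL, ΔJ fail)
Total allowed: 3 of 8.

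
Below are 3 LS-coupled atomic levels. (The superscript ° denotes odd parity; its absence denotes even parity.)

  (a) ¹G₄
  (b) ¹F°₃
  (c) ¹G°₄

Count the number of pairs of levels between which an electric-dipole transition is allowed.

(a)–(b): allowed.
(a)–(c): allowed.
(b)–(c): forbidden (parity).
Allowed pairs: 2 of 3.

2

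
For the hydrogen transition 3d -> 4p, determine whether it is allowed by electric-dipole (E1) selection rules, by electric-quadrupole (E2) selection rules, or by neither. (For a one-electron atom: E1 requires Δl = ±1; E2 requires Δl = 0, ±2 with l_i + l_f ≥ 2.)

E1

Δl = 1 − 2 = -1; l_i + l_f = 3.
E1 (Δl = ±1): satisfied.
E2 (Δl = 0,±2, l_i+l_f ≥ 2): not satisfied.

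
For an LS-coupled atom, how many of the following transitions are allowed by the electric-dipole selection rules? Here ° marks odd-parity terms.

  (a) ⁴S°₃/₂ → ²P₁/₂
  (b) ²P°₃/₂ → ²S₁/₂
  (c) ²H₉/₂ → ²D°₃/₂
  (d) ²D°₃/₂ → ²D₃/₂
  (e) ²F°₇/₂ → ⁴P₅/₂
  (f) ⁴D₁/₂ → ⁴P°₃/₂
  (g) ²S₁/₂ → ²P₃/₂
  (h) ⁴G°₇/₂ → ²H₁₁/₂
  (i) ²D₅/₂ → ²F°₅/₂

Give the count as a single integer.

4

(a) forbidden (ΔS fails)
(b) allowed
(c) forbidden (ΔL, ΔJ fail)
(d) allowed
(e) forbidden (ΔS, ΔL fail)
(f) allowed
(g) forbidden (parity fails)
(h) forbidden (ΔS, ΔJ fail)
(i) allowed
Total allowed: 4 of 9.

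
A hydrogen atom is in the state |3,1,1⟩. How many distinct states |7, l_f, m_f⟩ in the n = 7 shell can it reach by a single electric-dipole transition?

E1 requires Δl = ±1, so l_f ∈ {0, 2}; with 0 ≤ l_f ≤ n_f−1 = 6, the allowed l_f values are {0, 2}.
For l_f = 0: m_f ∈ {m_i−1, m_i, m_i+1} ∩ [−0, 0] = {0} → 1 state.
For l_f = 2: m_f ∈ {m_i−1, m_i, m_i+1} ∩ [−2, 2] = {0, 1, 2} → 3 states.
Total: 4.

4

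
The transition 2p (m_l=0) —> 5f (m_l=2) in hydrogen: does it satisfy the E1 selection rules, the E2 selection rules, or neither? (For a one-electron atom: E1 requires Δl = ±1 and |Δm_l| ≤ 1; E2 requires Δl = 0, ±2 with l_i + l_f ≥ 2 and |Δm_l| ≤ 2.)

Δl = 3 − 1 = +2; l_i + l_f = 4.
Δm_l = +2.
E1 (Δl = ±1, |Δm_l| ≤ 1): not satisfied.
E2 (Δl = 0,±2, l_i+l_f ≥ 2, |Δm_l| ≤ 2): satisfied.

E2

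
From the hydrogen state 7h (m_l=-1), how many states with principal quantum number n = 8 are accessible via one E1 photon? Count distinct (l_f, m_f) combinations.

E1 requires Δl = ±1, so l_f ∈ {4, 6}; with 0 ≤ l_f ≤ n_f−1 = 7, the allowed l_f values are {4, 6}.
For l_f = 4: m_f ∈ {m_i−1, m_i, m_i+1} ∩ [−4, 4] = {-2, -1, 0} → 3 states.
For l_f = 6: m_f ∈ {m_i−1, m_i, m_i+1} ∩ [−6, 6] = {-2, -1, 0} → 3 states.
Total: 6.

6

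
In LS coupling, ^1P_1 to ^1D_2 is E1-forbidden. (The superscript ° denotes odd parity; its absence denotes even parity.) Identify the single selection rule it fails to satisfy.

parity

Reading off the term symbols: S 0→0, L 1→2, J 1→2, parity even→even.
Parity must change: even → even — fails.
ΔS = 0: S: 0 → 0 — passes.
ΔL = 0, ±1 (not L=0↔0): L: 1 → 2, ΔL = +1 — passes.
ΔJ = 0, ±1 (not J=0↔0): J: 1 → 2, ΔJ = +1 — passes.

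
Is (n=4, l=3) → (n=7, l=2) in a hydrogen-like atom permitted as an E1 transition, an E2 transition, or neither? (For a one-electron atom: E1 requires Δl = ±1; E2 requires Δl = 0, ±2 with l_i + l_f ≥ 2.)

E1

Δl = 2 − 3 = -1; l_i + l_f = 5.
E1 (Δl = ±1): satisfied.
E2 (Δl = 0,±2, l_i+l_f ≥ 2): not satisfied.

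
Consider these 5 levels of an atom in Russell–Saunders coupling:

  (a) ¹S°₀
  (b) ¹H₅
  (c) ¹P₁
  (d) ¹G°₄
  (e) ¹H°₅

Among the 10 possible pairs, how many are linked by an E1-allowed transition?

(a)–(b): forbidden (ΔL, ΔJ).
(a)–(c): allowed.
(a)–(d): forbidden (parity, ΔL, ΔJ).
(a)–(e): forbidden (parity, ΔL, ΔJ).
(b)–(c): forbidden (parity, ΔL, ΔJ).
(b)–(d): allowed.
(b)–(e): allowed.
(c)–(d): forbidden (ΔL, ΔJ).
(c)–(e): forbidden (ΔL, ΔJ).
(d)–(e): forbidden (parity).
Allowed pairs: 3 of 10.

3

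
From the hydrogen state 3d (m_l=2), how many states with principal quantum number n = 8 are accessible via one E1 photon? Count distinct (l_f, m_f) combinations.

E1 requires Δl = ±1, so l_f ∈ {1, 3}; with 0 ≤ l_f ≤ n_f−1 = 7, the allowed l_f values are {1, 3}.
For l_f = 1: m_f ∈ {m_i−1, m_i, m_i+1} ∩ [−1, 1] = {1} → 1 state.
For l_f = 3: m_f ∈ {m_i−1, m_i, m_i+1} ∩ [−3, 3] = {1, 2, 3} → 3 states.
Total: 4.

4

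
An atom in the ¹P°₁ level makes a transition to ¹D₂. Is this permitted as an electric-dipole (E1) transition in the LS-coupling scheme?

Initial level: S=0, L=1, J=1, parity odd. Final level: S=0, L=2, J=2, parity even.
Parity must change: odd → even — passes.
ΔS = 0: S: 0 → 0 — passes.
ΔL = 0, ±1 (not L=0↔0): L: 1 → 2, ΔL = +1 — passes.
ΔJ = 0, ±1 (not J=0↔0): J: 1 → 2, ΔJ = +1 — passes.
All four E1 rules are satisfied.

allowed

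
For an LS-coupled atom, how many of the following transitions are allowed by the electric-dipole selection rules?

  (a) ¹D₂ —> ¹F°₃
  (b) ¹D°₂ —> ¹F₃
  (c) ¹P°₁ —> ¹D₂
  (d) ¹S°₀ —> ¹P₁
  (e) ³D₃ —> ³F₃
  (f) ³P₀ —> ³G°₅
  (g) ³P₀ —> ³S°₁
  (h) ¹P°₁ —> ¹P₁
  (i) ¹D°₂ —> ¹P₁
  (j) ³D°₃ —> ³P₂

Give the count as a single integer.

8

(a) allowed
(b) allowed
(c) allowed
(d) allowed
(e) forbidden (parity fails)
(f) forbidden (ΔL, ΔJ fail)
(g) allowed
(h) allowed
(i) allowed
(j) allowed
Total allowed: 8 of 10.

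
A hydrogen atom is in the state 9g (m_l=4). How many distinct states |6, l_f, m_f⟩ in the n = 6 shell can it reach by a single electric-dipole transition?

4

E1 requires Δl = ±1, so l_f ∈ {3, 5}; with 0 ≤ l_f ≤ n_f−1 = 5, the allowed l_f values are {3, 5}.
For l_f = 3: m_f ∈ {m_i−1, m_i, m_i+1} ∩ [−3, 3] = {3} → 1 state.
For l_f = 5: m_f ∈ {m_i−1, m_i, m_i+1} ∩ [−5, 5] = {3, 4, 5} → 3 states.
Total: 4.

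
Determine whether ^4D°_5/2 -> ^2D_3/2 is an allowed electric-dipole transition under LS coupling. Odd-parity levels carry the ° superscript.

Parity must change: odd → even — ok.
ΔS = 0: S: 3/2 → 1/2 — fails.
ΔL = 0, ±1 (not L=0↔0): L: 2 → 2, ΔL = +0 — ok.
ΔJ = 0, ±1 (not J=0↔0): J: 5/2 → 3/2, ΔJ = -1 — ok.
Rule(s) violated: ΔS.

forbidden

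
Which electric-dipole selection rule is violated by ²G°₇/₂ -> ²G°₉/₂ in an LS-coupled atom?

parity

Reading off the term symbols: S 1/2→1/2, L 4→4, J 7/2→9/2, parity odd→odd.
Parity must change: odd → odd — ✗.
ΔS = 0: S: 1/2 → 1/2 — ✓.
ΔL = 0, ±1 (not L=0↔0): L: 4 → 4, ΔL = +0 — ✓.
ΔJ = 0, ±1 (not J=0↔0): J: 7/2 → 9/2, ΔJ = +1 — ✓.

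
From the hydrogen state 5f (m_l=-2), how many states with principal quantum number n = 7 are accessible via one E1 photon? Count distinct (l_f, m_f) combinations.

E1 requires Δl = ±1, so l_f ∈ {2, 4}; with 0 ≤ l_f ≤ n_f−1 = 6, the allowed l_f values are {2, 4}.
For l_f = 2: m_f ∈ {m_i−1, m_i, m_i+1} ∩ [−2, 2] = {-2, -1} → 2 states.
For l_f = 4: m_f ∈ {m_i−1, m_i, m_i+1} ∩ [−4, 4] = {-3, -2, -1} → 3 states.
Total: 5.

5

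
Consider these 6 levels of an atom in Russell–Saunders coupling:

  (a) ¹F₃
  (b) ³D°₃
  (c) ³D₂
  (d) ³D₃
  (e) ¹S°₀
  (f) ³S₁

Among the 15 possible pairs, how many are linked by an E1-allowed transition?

2

(a)–(b): forbidden (ΔS).
(a)–(c): forbidden (parity, ΔS).
(a)–(d): forbidden (parity, ΔS).
(a)–(e): forbidden (ΔL, ΔJ).
(a)–(f): forbidden (parity, ΔS, ΔL, ΔJ).
(b)–(c): allowed.
(b)–(d): allowed.
(b)–(e): forbidden (parity, ΔS, ΔL, ΔJ).
(b)–(f): forbidden (ΔL, ΔJ).
(c)–(d): forbidden (parity).
(c)–(e): forbidden (ΔS, ΔL, ΔJ).
(c)–(f): forbidden (parity, ΔL).
(d)–(e): forbidden (ΔS, ΔL, ΔJ).
(d)–(f): forbidden (parity, ΔL, ΔJ).
(e)–(f): forbidden (ΔS, ΔL).
Allowed pairs: 2 of 15.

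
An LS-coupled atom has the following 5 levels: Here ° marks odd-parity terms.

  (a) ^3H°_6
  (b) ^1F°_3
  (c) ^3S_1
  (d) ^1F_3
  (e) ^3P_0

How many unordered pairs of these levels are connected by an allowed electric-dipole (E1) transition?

(a)–(b): forbidden (parity, ΔS, ΔL, ΔJ).
(a)–(c): forbidden (ΔL, ΔJ).
(a)–(d): forbidden (ΔS, ΔL, ΔJ).
(a)–(e): forbidden (ΔL, ΔJ).
(b)–(c): forbidden (ΔS, ΔL, ΔJ).
(b)–(d): allowed.
(b)–(e): forbidden (ΔS, ΔL, ΔJ).
(c)–(d): forbidden (parity, ΔS, ΔL, ΔJ).
(c)–(e): forbidden (parity).
(d)–(e): forbidden (parity, ΔS, ΔL, ΔJ).
Allowed pairs: 1 of 10.

1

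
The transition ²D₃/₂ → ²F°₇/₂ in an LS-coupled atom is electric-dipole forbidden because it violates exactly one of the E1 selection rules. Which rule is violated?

the ΔJ = 0, ±1 rule

Reading off the term symbols: S 1/2→1/2, L 2→3, J 3/2→7/2, parity even→odd.
Parity must change: even → odd — ✓.
ΔS = 0: S: 1/2 → 1/2 — ✓.
ΔL = 0, ±1 (not L=0↔0): L: 2 → 3, ΔL = +1 — ✓.
ΔJ = 0, ±1 (not J=0↔0): J: 3/2 → 7/2, ΔJ = +2 — ✗.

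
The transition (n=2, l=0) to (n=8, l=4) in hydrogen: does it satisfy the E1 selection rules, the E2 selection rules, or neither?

Δl = 4 − 0 = +4; l_i + l_f = 4.
E1 (Δl = ±1): not satisfied.
E2 (Δl = 0,±2, l_i+l_f ≥ 2): not satisfied.

neither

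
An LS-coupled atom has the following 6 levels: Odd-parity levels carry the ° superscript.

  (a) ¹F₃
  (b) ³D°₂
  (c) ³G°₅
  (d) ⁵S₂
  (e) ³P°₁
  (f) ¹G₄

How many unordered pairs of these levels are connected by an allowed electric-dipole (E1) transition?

0

(a)–(b): forbidden (ΔS).
(a)–(c): forbidden (ΔS, ΔJ).
(a)–(d): forbidden (parity, ΔS, ΔL).
(a)–(e): forbidden (ΔS, ΔL, ΔJ).
(a)–(f): forbidden (parity).
(b)–(c): forbidden (parity, ΔL, ΔJ).
(b)–(d): forbidden (ΔS, ΔL).
(b)–(e): forbidden (parity).
(b)–(f): forbidden (ΔS, ΔL, ΔJ).
(c)–(d): forbidden (ΔS, ΔL, ΔJ).
(c)–(e): forbidden (parity, ΔL, ΔJ).
(c)–(f): forbidden (ΔS).
(d)–(e): forbidden (ΔS).
(d)–(f): forbidden (parity, ΔS, ΔL, ΔJ).
(e)–(f): forbidden (ΔS, ΔL, ΔJ).
Allowed pairs: 0 of 15.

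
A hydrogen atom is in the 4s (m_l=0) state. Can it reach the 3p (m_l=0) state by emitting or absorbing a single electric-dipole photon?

l: 0 → 1 (Δl = +1). Δl = ±1 satisfied.
m_l: 0 → 0 (Δm_l = +0). |Δm_l| ≤ 1 satisfied.
All E1 selection rules are satisfied.

allowed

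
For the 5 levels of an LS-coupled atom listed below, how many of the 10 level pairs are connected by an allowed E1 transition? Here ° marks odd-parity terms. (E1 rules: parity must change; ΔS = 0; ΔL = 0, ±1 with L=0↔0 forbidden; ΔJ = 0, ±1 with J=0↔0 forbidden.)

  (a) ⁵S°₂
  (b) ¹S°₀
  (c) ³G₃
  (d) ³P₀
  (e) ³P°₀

(a)–(b): forbidden (parity, ΔS, ΔL, ΔJ).
(a)–(c): forbidden (ΔS, ΔL).
(a)–(d): forbidden (ΔS, ΔJ).
(a)–(e): forbidden (parity, ΔS, ΔJ).
(b)–(c): forbidden (ΔS, ΔL, ΔJ).
(b)–(d): forbidden (ΔS, ΔJ).
(b)–(e): forbidden (parity, ΔS, ΔJ).
(c)–(d): forbidden (parity, ΔL, ΔJ).
(c)–(e): forbidden (ΔL, ΔJ).
(d)–(e): forbidden (ΔJ).
Allowed pairs: 0 of 10.

0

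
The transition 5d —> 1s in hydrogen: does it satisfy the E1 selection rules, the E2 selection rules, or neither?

E2

Δl = 0 − 2 = -2; l_i + l_f = 2.
E1 (Δl = ±1): not satisfied.
E2 (Δl = 0,±2, l_i+l_f ≥ 2): satisfied.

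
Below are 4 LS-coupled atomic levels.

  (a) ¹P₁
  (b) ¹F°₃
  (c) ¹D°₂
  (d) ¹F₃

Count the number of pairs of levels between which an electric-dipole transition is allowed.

3

(a)–(b): forbidden (ΔL, ΔJ).
(a)–(c): allowed.
(a)–(d): forbidden (parity, ΔL, ΔJ).
(b)–(c): forbidden (parity).
(b)–(d): allowed.
(c)–(d): allowed.
Allowed pairs: 3 of 6.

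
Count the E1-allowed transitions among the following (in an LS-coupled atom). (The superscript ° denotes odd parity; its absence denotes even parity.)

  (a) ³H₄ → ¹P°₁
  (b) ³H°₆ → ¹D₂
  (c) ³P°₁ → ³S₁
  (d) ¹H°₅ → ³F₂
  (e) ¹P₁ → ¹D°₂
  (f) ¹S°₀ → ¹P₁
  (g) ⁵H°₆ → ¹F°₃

(a) forbidden (ΔS, ΔL, ΔJ fail)
(b) forbidden (ΔS, ΔL, ΔJ fail)
(c) allowed
(d) forbidden (ΔS, ΔL, ΔJ fail)
(e) allowed
(f) allowed
(g) forbidden (parity, ΔS, ΔL, ΔJ fail)
Total allowed: 3 of 7.

3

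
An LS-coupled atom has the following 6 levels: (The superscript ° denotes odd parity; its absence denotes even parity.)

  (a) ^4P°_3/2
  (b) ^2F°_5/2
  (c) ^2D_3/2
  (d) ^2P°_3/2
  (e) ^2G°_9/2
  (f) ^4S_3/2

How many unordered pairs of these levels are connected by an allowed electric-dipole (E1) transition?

(a)–(b): forbidden (parity, ΔS, ΔL).
(a)–(c): forbidden (ΔS).
(a)–(d): forbidden (parity, ΔS).
(a)–(e): forbidden (parity, ΔS, ΔL, ΔJ).
(a)–(f): allowed.
(b)–(c): allowed.
(b)–(d): forbidden (parity, ΔL).
(b)–(e): forbidden (parity, ΔJ).
(b)–(f): forbidden (ΔS, ΔL).
(c)–(d): allowed.
(c)–(e): forbidden (ΔL, ΔJ).
(c)–(f): forbidden (parity, ΔS, ΔL).
(d)–(e): forbidden (parity, ΔL, ΔJ).
(d)–(f): forbidden (ΔS).
(e)–(f): forbidden (ΔS, ΔL, ΔJ).
Allowed pairs: 3 of 15.

3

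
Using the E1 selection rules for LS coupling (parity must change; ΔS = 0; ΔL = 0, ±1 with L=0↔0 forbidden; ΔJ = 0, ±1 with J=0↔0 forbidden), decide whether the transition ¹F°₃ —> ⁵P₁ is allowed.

forbidden

ΔL = 0, ±1 (not L=0↔0): L: 3 → 1, ΔL = -2 — fails.
ΔJ = 0, ±1 (not J=0↔0): J: 3 → 1, ΔJ = -2 — fails.
Parity must change: odd → even — ok.
ΔS = 0: S: 0 → 2 — fails.
Rule(s) violated: ΔS, ΔL, ΔJ.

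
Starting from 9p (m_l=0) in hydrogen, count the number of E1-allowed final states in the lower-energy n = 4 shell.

4

E1 requires Δl = ±1, so l_f ∈ {0, 2}; with 0 ≤ l_f ≤ n_f−1 = 3, the allowed l_f values are {0, 2}.
For l_f = 0: m_f ∈ {m_i−1, m_i, m_i+1} ∩ [−0, 0] = {0} → 1 state.
For l_f = 2: m_f ∈ {m_i−1, m_i, m_i+1} ∩ [−2, 2] = {-1, 0, 1} → 3 states.
Total: 4.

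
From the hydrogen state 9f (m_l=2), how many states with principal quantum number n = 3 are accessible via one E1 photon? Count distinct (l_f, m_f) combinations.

E1 requires Δl = ±1, so l_f ∈ {2, 4}; with 0 ≤ l_f ≤ n_f−1 = 2, the allowed l_f values are {2}.
For l_f = 2: m_f ∈ {m_i−1, m_i, m_i+1} ∩ [−2, 2] = {1, 2} → 2 states.
Total: 2.

2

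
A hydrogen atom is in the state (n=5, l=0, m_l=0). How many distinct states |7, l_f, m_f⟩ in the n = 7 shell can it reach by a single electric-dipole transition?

3

E1 requires Δl = ±1, so l_f ∈ {-1, 1}; with 0 ≤ l_f ≤ n_f−1 = 6, the allowed l_f values are {1}.
For l_f = 1: m_f ∈ {m_i−1, m_i, m_i+1} ∩ [−1, 1] = {-1, 0, 1} → 3 states.
Total: 3.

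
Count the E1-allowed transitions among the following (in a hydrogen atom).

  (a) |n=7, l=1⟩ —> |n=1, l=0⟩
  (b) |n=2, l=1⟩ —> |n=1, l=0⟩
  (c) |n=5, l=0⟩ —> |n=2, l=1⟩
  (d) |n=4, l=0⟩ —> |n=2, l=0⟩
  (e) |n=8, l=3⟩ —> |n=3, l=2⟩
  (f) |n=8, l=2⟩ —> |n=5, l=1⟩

(a) allowed
(b) allowed
(c) allowed
(d) forbidden — Δl = +0 (E1 requires Δl = ±1)
(e) allowed
(f) allowed
Total allowed: 5 of 6.

5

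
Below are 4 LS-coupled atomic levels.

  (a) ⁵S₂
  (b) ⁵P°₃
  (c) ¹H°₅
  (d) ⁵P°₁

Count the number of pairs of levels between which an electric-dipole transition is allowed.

2

(a)–(b): allowed.
(a)–(c): forbidden (ΔS, ΔL, ΔJ).
(a)–(d): allowed.
(b)–(c): forbidden (parity, ΔS, ΔL, ΔJ).
(b)–(d): forbidden (parity, ΔJ).
(c)–(d): forbidden (parity, ΔS, ΔL, ΔJ).
Allowed pairs: 2 of 6.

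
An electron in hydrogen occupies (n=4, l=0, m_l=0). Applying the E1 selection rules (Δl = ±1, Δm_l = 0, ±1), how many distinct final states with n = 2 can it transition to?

3

E1 requires Δl = ±1, so l_f ∈ {-1, 1}; with 0 ≤ l_f ≤ n_f−1 = 1, the allowed l_f values are {1}.
For l_f = 1: m_f ∈ {m_i−1, m_i, m_i+1} ∩ [−1, 1] = {-1, 0, 1} → 3 states.
Total: 3.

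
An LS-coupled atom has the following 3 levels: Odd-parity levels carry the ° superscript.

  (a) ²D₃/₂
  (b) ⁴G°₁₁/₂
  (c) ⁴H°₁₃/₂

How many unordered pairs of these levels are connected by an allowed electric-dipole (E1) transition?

0

(a)–(b): forbidden (ΔS, ΔL, ΔJ).
(a)–(c): forbidden (ΔS, ΔL, ΔJ).
(b)–(c): forbidden (parity).
Allowed pairs: 0 of 3.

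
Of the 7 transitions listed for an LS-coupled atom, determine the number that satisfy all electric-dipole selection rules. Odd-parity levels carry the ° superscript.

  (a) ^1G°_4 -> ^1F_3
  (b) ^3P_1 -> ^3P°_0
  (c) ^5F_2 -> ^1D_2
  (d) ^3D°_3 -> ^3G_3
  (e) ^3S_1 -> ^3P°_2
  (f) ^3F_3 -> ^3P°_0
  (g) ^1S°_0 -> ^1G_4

3

(a) allowed
(b) allowed
(c) forbidden (parity, ΔS fail)
(d) forbidden (ΔL fails)
(e) allowed
(f) forbidden (ΔL, ΔJ fail)
(g) forbidden (ΔL, ΔJ fail)
Total allowed: 3 of 7.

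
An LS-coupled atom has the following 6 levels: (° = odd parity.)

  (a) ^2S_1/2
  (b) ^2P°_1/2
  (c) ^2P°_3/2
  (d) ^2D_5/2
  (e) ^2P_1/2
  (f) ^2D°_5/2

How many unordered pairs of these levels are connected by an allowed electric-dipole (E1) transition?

6

(a)–(b): allowed.
(a)–(c): allowed.
(a)–(d): forbidden (parity, ΔL, ΔJ).
(a)–(e): forbidden (parity).
(a)–(f): forbidden (ΔL, ΔJ).
(b)–(c): forbidden (parity).
(b)–(d): forbidden (ΔJ).
(b)–(e): allowed.
(b)–(f): forbidden (parity, ΔJ).
(c)–(d): allowed.
(c)–(e): allowed.
(c)–(f): forbidden (parity).
(d)–(e): forbidden (parity, ΔJ).
(d)–(f): allowed.
(e)–(f): forbidden (ΔJ).
Allowed pairs: 6 of 15.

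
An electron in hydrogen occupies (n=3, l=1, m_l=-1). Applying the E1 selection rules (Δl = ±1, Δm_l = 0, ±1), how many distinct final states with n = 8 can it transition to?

E1 requires Δl = ±1, so l_f ∈ {0, 2}; with 0 ≤ l_f ≤ n_f−1 = 7, the allowed l_f values are {0, 2}.
For l_f = 0: m_f ∈ {m_i−1, m_i, m_i+1} ∩ [−0, 0] = {0} → 1 state.
For l_f = 2: m_f ∈ {m_i−1, m_i, m_i+1} ∩ [−2, 2] = {-2, -1, 0} → 3 states.
Total: 4.

4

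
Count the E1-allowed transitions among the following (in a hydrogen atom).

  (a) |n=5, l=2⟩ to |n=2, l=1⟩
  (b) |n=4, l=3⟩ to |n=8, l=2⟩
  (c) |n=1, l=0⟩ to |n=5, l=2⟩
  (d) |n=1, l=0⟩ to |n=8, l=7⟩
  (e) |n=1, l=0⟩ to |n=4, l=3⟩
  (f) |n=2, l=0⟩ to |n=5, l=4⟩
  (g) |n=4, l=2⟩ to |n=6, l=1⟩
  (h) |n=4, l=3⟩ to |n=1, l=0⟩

(a) allowed
(b) allowed
(c) forbidden — Δl = +2 (E1 requires Δl = ±1)
(d) forbidden — Δl = +7 (E1 requires Δl = ±1)
(e) forbidden — Δl = +3 (E1 requires Δl = ±1)
(f) forbidden — Δl = +4 (E1 requires Δl = ±1)
(g) allowed
(h) forbidden — Δl = -3 (E1 requires Δl = ±1)
Total allowed: 3 of 8.

3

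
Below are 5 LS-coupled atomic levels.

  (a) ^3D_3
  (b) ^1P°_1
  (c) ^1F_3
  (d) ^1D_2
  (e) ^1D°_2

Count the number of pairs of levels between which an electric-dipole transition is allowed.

(a)–(b): forbidden (ΔS, ΔJ).
(a)–(c): forbidden (parity, ΔS).
(a)–(d): forbidden (parity, ΔS).
(a)–(e): forbidden (ΔS).
(b)–(c): forbidden (ΔL, ΔJ).
(b)–(d): allowed.
(b)–(e): forbidden (parity).
(c)–(d): forbidden (parity).
(c)–(e): allowed.
(d)–(e): allowed.
Allowed pairs: 3 of 10.

3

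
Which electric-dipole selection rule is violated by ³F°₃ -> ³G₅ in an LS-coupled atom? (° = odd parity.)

Reading off the term symbols: S 1→1, L 3→4, J 3→5, parity odd→even.
Parity must change: odd → even — ✓.
ΔS = 0: S: 1 → 1 — ✓.
ΔL = 0, ±1 (not L=0↔0): L: 3 → 4, ΔL = +1 — ✓.
ΔJ = 0, ±1 (not J=0↔0): J: 3 → 5, ΔJ = +2 — ✗.

the ΔJ = 0, ±1 rule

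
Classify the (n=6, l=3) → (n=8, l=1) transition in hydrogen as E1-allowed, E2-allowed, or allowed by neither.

E2

Δl = 1 − 3 = -2; l_i + l_f = 4.
E1 (Δl = ±1): not satisfied.
E2 (Δl = 0,±2, l_i+l_f ≥ 2): satisfied.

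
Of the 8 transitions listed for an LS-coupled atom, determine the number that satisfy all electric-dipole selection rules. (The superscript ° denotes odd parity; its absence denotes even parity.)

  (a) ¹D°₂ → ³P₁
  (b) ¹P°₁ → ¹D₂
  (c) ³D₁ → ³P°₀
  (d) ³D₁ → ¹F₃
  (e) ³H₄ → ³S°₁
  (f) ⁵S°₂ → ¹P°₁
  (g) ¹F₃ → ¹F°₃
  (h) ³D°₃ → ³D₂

(a) forbidden (ΔS fails)
(b) allowed
(c) allowed
(d) forbidden (parity, ΔS, ΔJ fail)
(e) forbidden (ΔL, ΔJ fail)
(f) forbidden (parity, ΔS fail)
(g) allowed
(h) allowed
Total allowed: 4 of 8.

4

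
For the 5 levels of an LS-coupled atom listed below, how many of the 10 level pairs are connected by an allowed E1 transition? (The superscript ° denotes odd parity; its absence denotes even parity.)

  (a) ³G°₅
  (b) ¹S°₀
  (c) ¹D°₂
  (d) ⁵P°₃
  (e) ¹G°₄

0

(a)–(b): forbidden (parity, ΔS, ΔL, ΔJ).
(a)–(c): forbidden (parity, ΔS, ΔL, ΔJ).
(a)–(d): forbidden (parity, ΔS, ΔL, ΔJ).
(a)–(e): forbidden (parity, ΔS).
(b)–(c): forbidden (parity, ΔL, ΔJ).
(b)–(d): forbidden (parity, ΔS, ΔJ).
(b)–(e): forbidden (parity, ΔL, ΔJ).
(c)–(d): forbidden (parity, ΔS).
(c)–(e): forbidden (parity, ΔL, ΔJ).
(d)–(e): forbidden (parity, ΔS, ΔL).
Allowed pairs: 0 of 10.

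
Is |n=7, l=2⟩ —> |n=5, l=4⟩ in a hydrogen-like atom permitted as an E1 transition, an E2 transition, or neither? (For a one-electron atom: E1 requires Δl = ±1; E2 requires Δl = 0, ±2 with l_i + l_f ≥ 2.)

E2

Δl = 4 − 2 = +2; l_i + l_f = 6.
E1 (Δl = ±1): not satisfied.
E2 (Δl = 0,±2, l_i+l_f ≥ 2): satisfied.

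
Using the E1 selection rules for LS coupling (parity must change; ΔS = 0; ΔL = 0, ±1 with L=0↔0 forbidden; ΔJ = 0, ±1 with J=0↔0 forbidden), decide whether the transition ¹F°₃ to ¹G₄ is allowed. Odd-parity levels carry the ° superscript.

allowed

ΔS = 0: S: 0 → 0 — ✓.
ΔJ = 0, ±1 (not J=0↔0): J: 3 → 4, ΔJ = +1 — ✓.
ΔL = 0, ±1 (not L=0↔0): L: 3 → 4, ΔL = +1 — ✓.
Parity must change: odd → even — ✓.
All four E1 rules are satisfied.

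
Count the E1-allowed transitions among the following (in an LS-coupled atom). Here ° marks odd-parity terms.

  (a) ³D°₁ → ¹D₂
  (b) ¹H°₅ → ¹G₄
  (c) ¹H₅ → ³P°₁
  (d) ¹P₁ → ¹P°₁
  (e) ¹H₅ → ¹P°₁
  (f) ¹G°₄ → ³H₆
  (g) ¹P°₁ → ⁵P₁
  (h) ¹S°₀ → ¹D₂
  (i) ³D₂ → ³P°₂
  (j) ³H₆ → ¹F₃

3

(a) forbidden (ΔS fails)
(b) allowed
(c) forbidden (ΔS, ΔL, ΔJ fail)
(d) allowed
(e) forbidden (ΔL, ΔJ fail)
(f) forbidden (ΔS, ΔJ fail)
(g) forbidden (ΔS fails)
(h) forbidden (ΔL, ΔJ fail)
(i) allowed
(j) forbidden (parity, ΔS, ΔL, ΔJ fail)
Total allowed: 3 of 10.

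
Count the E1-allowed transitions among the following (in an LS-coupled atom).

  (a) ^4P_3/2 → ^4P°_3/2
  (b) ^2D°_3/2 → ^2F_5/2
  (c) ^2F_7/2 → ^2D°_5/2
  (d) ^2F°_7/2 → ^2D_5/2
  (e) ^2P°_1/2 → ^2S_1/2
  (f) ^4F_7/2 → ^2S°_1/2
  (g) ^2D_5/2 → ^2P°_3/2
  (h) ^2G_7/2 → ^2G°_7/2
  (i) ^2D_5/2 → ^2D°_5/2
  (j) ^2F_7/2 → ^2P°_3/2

(a) allowed
(b) allowed
(c) allowed
(d) allowed
(e) allowed
(f) forbidden (ΔS, ΔL, ΔJ fail)
(g) allowed
(h) allowed
(i) allowed
(j) forbidden (ΔL, ΔJ fail)
Total allowed: 8 of 10.

8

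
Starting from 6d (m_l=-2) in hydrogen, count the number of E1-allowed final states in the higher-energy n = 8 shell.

E1 requires Δl = ±1, so l_f ∈ {1, 3}; with 0 ≤ l_f ≤ n_f−1 = 7, the allowed l_f values are {1, 3}.
For l_f = 1: m_f ∈ {m_i−1, m_i, m_i+1} ∩ [−1, 1] = {-1} → 1 state.
For l_f = 3: m_f ∈ {m_i−1, m_i, m_i+1} ∩ [−3, 3] = {-3, -2, -1} → 3 states.
Total: 4.

4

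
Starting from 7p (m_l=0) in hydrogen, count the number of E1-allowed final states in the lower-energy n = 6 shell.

E1 requires Δl = ±1, so l_f ∈ {0, 2}; with 0 ≤ l_f ≤ n_f−1 = 5, the allowed l_f values are {0, 2}.
For l_f = 0: m_f ∈ {m_i−1, m_i, m_i+1} ∩ [−0, 0] = {0} → 1 state.
For l_f = 2: m_f ∈ {m_i−1, m_i, m_i+1} ∩ [−2, 2] = {-1, 0, 1} → 3 states.
Total: 4.

4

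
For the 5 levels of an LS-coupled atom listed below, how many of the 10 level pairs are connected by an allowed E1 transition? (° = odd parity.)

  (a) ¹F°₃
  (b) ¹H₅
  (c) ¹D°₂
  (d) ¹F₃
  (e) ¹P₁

(a)–(b): forbidden (ΔL, ΔJ).
(a)–(c): forbidden (parity).
(a)–(d): allowed.
(a)–(e): forbidden (ΔL, ΔJ).
(b)–(c): forbidden (ΔL, ΔJ).
(b)–(d): forbidden (parity, ΔL, ΔJ).
(b)–(e): forbidden (parity, ΔL, ΔJ).
(c)–(d): allowed.
(c)–(e): allowed.
(d)–(e): forbidden (parity, ΔL, ΔJ).
Allowed pairs: 3 of 10.

3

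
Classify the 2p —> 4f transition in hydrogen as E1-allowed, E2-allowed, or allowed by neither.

E2

Δl = 3 − 1 = +2; l_i + l_f = 4.
E1 (Δl = ±1): not satisfied.
E2 (Δl = 0,±2, l_i+l_f ≥ 2): satisfied.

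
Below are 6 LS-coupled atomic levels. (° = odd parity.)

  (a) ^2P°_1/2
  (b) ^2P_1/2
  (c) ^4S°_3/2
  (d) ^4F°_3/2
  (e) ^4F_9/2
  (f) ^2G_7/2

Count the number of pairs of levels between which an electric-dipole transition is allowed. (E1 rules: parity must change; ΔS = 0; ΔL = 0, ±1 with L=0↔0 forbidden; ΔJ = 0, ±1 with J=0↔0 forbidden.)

(a)–(b): allowed.
(a)–(c): forbidden (parity, ΔS).
(a)–(d): forbidden (parity, ΔS, ΔL).
(a)–(e): forbidden (ΔS, ΔL, ΔJ).
(a)–(f): forbidden (ΔL, ΔJ).
(b)–(c): forbidden (ΔS).
(b)–(d): forbidden (ΔS, ΔL).
(b)–(e): forbidden (parity, ΔS, ΔL, ΔJ).
(b)–(f): forbidden (parity, ΔL, ΔJ).
(c)–(d): forbidden (parity, ΔL).
(c)–(e): forbidden (ΔL, ΔJ).
(c)–(f): forbidden (ΔS, ΔL, ΔJ).
(d)–(e): forbidden (ΔJ).
(d)–(f): forbidden (ΔS, ΔJ).
(e)–(f): forbidden (parity, ΔS).
Allowed pairs: 1 of 15.

1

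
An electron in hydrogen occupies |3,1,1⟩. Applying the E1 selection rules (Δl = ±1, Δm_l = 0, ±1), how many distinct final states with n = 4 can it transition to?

4

E1 requires Δl = ±1, so l_f ∈ {0, 2}; with 0 ≤ l_f ≤ n_f−1 = 3, the allowed l_f values are {0, 2}.
For l_f = 0: m_f ∈ {m_i−1, m_i, m_i+1} ∩ [−0, 0] = {0} → 1 state.
For l_f = 2: m_f ∈ {m_i−1, m_i, m_i+1} ∩ [−2, 2] = {0, 1, 2} → 3 states.
Total: 4.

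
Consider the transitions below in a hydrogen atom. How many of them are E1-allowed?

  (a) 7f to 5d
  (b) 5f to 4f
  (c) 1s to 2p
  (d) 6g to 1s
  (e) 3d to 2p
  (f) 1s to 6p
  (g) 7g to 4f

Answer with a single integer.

5

(a) allowed
(b) forbidden — Δl = +0 (E1 requires Δl = ±1)
(c) allowed
(d) forbidden — Δl = -4 (E1 requires Δl = ±1)
(e) allowed
(f) allowed
(g) allowed
Total allowed: 5 of 7.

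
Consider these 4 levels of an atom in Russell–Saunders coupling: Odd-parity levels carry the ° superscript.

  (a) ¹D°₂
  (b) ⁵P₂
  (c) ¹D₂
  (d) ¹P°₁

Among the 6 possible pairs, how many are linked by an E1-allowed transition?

2

(a)–(b): forbidden (ΔS).
(a)–(c): allowed.
(a)–(d): forbidden (parity).
(b)–(c): forbidden (parity, ΔS).
(b)–(d): forbidden (ΔS).
(c)–(d): allowed.
Allowed pairs: 2 of 6.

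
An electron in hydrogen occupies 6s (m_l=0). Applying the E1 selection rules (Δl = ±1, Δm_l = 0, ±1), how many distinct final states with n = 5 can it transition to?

3

E1 requires Δl = ±1, so l_f ∈ {-1, 1}; with 0 ≤ l_f ≤ n_f−1 = 4, the allowed l_f values are {1}.
For l_f = 1: m_f ∈ {m_i−1, m_i, m_i+1} ∩ [−1, 1] = {-1, 0, 1} → 3 states.
Total: 3.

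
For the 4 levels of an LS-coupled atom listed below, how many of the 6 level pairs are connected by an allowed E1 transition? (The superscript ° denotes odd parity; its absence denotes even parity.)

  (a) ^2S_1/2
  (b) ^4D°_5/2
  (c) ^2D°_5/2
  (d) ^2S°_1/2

0

(a)–(b): forbidden (ΔS, ΔL, ΔJ).
(a)–(c): forbidden (ΔL, ΔJ).
(a)–(d): forbidden (ΔL).
(b)–(c): forbidden (parity, ΔS).
(b)–(d): forbidden (parity, ΔS, ΔL, ΔJ).
(c)–(d): forbidden (parity, ΔL, ΔJ).
Allowed pairs: 0 of 6.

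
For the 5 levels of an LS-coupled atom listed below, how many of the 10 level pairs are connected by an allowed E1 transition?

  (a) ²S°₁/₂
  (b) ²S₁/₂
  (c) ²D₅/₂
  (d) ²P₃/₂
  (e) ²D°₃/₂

3

(a)–(b): forbidden (ΔL).
(a)–(c): forbidden (ΔL, ΔJ).
(a)–(d): allowed.
(a)–(e): forbidden (parity, ΔL).
(b)–(c): forbidden (parity, ΔL, ΔJ).
(b)–(d): forbidden (parity).
(b)–(e): forbidden (ΔL).
(c)–(d): forbidden (parity).
(c)–(e): allowed.
(d)–(e): allowed.
Allowed pairs: 3 of 10.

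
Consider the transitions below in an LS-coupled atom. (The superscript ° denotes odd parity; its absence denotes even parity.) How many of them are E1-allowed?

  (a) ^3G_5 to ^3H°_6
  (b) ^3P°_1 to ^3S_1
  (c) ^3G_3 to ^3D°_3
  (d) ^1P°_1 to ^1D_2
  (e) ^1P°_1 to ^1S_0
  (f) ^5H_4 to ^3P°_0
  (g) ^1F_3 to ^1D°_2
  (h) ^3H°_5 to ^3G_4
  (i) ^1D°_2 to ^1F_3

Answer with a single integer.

7

(a) allowed
(b) allowed
(c) forbidden (ΔL fails)
(d) allowed
(e) allowed
(f) forbidden (ΔS, ΔL, ΔJ fail)
(g) allowed
(h) allowed
(i) allowed
Total allowed: 7 of 9.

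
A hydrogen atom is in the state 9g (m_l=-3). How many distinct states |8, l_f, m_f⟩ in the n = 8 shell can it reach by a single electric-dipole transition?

E1 requires Δl = ±1, so l_f ∈ {3, 5}; with 0 ≤ l_f ≤ n_f−1 = 7, the allowed l_f values are {3, 5}.
For l_f = 3: m_f ∈ {m_i−1, m_i, m_i+1} ∩ [−3, 3] = {-3, -2} → 2 states.
For l_f = 5: m_f ∈ {m_i−1, m_i, m_i+1} ∩ [−5, 5] = {-4, -3, -2} → 3 states.
Total: 5.

5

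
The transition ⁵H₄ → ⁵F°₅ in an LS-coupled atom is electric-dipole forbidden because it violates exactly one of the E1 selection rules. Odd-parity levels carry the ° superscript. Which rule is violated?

Parity must change: even → odd — passes.
ΔL = 0, ±1 (not L=0↔0): L: 5 → 3, ΔL = -2 — fails.
ΔJ = 0, ±1 (not J=0↔0): J: 4 → 5, ΔJ = +1 — passes.
ΔS = 0: S: 2 → 2 — passes.

the ΔL = 0, ±1 rule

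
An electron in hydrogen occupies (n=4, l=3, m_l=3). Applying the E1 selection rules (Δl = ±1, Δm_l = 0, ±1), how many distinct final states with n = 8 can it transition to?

4

E1 requires Δl = ±1, so l_f ∈ {2, 4}; with 0 ≤ l_f ≤ n_f−1 = 7, the allowed l_f values are {2, 4}.
For l_f = 2: m_f ∈ {m_i−1, m_i, m_i+1} ∩ [−2, 2] = {2} → 1 state.
For l_f = 4: m_f ∈ {m_i−1, m_i, m_i+1} ∩ [−4, 4] = {2, 3, 4} → 3 states.
Total: 4.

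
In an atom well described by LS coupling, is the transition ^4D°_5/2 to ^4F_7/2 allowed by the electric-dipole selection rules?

allowed

Reading off the term symbols: S 3/2→3/2, L 2→3, J 5/2→7/2, parity odd→even.
ΔS = 0: S: 3/2 → 3/2 — satisfied.
Parity must change: odd → even — satisfied.
ΔL = 0, ±1 (not L=0↔0): L: 2 → 3, ΔL = +1 — satisfied.
ΔJ = 0, ±1 (not J=0↔0): J: 5/2 → 7/2, ΔJ = +1 — satisfied.
All four E1 rules are satisfied.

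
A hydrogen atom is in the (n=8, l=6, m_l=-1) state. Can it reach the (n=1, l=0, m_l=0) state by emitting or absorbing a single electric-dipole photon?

forbidden

Initial l = 6, final l = 0, so Δl = -6. E1 requires Δl = ±1: fails.
m_l: -1 → 0 (Δm_l = +1). |Δm_l| ≤ 1 ok.
The transition is electric-dipole forbidden.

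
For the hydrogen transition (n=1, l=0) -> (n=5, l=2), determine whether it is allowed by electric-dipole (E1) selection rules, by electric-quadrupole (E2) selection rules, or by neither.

Δl = 2 − 0 = +2; l_i + l_f = 2.
E1 (Δl = ±1): not satisfied.
E2 (Δl = 0,±2, l_i+l_f ≥ 2): satisfied.

E2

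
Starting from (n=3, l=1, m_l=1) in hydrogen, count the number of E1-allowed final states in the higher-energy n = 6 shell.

E1 requires Δl = ±1, so l_f ∈ {0, 2}; with 0 ≤ l_f ≤ n_f−1 = 5, the allowed l_f values are {0, 2}.
For l_f = 0: m_f ∈ {m_i−1, m_i, m_i+1} ∩ [−0, 0] = {0} → 1 state.
For l_f = 2: m_f ∈ {m_i−1, m_i, m_i+1} ∩ [−2, 2] = {0, 1, 2} → 3 states.
Total: 4.

4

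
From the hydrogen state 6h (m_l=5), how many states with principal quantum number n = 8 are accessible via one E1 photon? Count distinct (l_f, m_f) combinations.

4

E1 requires Δl = ±1, so l_f ∈ {4, 6}; with 0 ≤ l_f ≤ n_f−1 = 7, the allowed l_f values are {4, 6}.
For l_f = 4: m_f ∈ {m_i−1, m_i, m_i+1} ∩ [−4, 4] = {4} → 1 state.
For l_f = 6: m_f ∈ {m_i−1, m_i, m_i+1} ∩ [−6, 6] = {4, 5, 6} → 3 states.
Total: 4.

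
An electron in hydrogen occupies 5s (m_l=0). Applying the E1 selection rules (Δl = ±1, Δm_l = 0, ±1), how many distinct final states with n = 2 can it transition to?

3

E1 requires Δl = ±1, so l_f ∈ {-1, 1}; with 0 ≤ l_f ≤ n_f−1 = 1, the allowed l_f values are {1}.
For l_f = 1: m_f ∈ {m_i−1, m_i, m_i+1} ∩ [−1, 1] = {-1, 0, 1} → 3 states.
Total: 3.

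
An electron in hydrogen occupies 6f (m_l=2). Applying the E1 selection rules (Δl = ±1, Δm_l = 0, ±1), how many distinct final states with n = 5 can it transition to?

E1 requires Δl = ±1, so l_f ∈ {2, 4}; with 0 ≤ l_f ≤ n_f−1 = 4, the allowed l_f values are {2, 4}.
For l_f = 2: m_f ∈ {m_i−1, m_i, m_i+1} ∩ [−2, 2] = {1, 2} → 2 states.
For l_f = 4: m_f ∈ {m_i−1, m_i, m_i+1} ∩ [−4, 4] = {1, 2, 3} → 3 states.
Total: 5.

5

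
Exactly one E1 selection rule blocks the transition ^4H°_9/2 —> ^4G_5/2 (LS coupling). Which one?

the ΔJ = 0, ±1 rule

Parity must change: odd → even — ✓.
ΔS = 0: S: 3/2 → 3/2 — ✓.
ΔL = 0, ±1 (not L=0↔0): L: 5 → 4, ΔL = -1 — ✓.
ΔJ = 0, ±1 (not J=0↔0): J: 9/2 → 5/2, ΔJ = -2 — ✗.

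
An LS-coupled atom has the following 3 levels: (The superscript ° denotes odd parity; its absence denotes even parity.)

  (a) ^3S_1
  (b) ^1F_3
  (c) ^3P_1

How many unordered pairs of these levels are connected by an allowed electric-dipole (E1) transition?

(a)–(b): forbidden (parity, ΔS, ΔL, ΔJ).
(a)–(c): forbidden (parity).
(b)–(c): forbidden (parity, ΔS, ΔL, ΔJ).
Allowed pairs: 0 of 3.

0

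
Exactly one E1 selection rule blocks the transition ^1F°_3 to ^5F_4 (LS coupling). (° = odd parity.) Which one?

the ΔS = 0 rule

Reading off the term symbols: S 0→2, L 3→3, J 3→4, parity odd→even.
ΔJ = 0, ±1 (not J=0↔0): J: 3 → 4, ΔJ = +1 — ✓.
ΔL = 0, ±1 (not L=0↔0): L: 3 → 3, ΔL = +0 — ✓.
Parity must change: odd → even — ✓.
ΔS = 0: S: 0 → 2 — ✗.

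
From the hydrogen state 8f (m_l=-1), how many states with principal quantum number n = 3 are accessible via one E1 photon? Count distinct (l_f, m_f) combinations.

E1 requires Δl = ±1, so l_f ∈ {2, 4}; with 0 ≤ l_f ≤ n_f−1 = 2, the allowed l_f values are {2}.
For l_f = 2: m_f ∈ {m_i−1, m_i, m_i+1} ∩ [−2, 2] = {-2, -1, 0} → 3 states.
Total: 3.

3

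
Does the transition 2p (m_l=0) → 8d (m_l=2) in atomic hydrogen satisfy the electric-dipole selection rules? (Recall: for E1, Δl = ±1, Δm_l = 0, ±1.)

l: 1 → 2 (Δl = +1). Δl = ±1 satisfied.
Δm_l = 2 − (0) = +2. E1 requires Δm_l = 0, ±1: violated.
The transition is electric-dipole forbidden.

forbidden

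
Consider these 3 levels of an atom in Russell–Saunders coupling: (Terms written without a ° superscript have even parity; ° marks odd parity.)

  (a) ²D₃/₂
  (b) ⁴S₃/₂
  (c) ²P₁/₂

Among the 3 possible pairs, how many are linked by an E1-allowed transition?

(a)–(b): forbidden (parity, ΔS, ΔL).
(a)–(c): forbidden (parity).
(b)–(c): forbidden (parity, ΔS).
Allowed pairs: 0 of 3.

0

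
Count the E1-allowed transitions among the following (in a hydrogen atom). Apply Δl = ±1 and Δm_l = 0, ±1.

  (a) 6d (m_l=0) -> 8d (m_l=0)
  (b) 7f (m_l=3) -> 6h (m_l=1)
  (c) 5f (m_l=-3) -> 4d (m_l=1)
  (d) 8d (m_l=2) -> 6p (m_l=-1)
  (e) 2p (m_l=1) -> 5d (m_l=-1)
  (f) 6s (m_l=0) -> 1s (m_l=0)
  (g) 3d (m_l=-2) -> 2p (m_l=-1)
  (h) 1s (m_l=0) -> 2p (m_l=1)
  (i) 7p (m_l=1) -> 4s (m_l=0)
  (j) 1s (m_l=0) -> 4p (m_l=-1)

(a) forbidden — Δl = +0 (E1 requires Δl = ±1)
(b) forbidden — Δl = +2 (E1 requires Δl = ±1); Δm_l = -2 (E1 requires Δm_l = 0, ±1)
(c) forbidden — Δm_l = +4 (E1 requires Δm_l = 0, ±1)
(d) forbidden — Δm_l = -3 (E1 requires Δm_l = 0, ±1)
(e) forbidden — Δm_l = -2 (E1 requires Δm_l = 0, ±1)
(f) forbidden — Δl = +0 (E1 requires Δl = ±1)
(g) allowed
(h) allowed
(i) allowed
(j) allowed
Total allowed: 4 of 10.

4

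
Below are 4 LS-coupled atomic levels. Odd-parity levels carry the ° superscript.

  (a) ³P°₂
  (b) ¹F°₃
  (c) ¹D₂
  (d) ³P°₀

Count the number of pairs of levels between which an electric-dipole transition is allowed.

1

(a)–(b): forbidden (parity, ΔS, ΔL).
(a)–(c): forbidden (ΔS).
(a)–(d): forbidden (parity, ΔJ).
(b)–(c): allowed.
(b)–(d): forbidden (parity, ΔS, ΔL, ΔJ).
(c)–(d): forbidden (ΔS, ΔJ).
Allowed pairs: 1 of 6.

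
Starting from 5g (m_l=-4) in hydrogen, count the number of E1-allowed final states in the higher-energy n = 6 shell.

4

E1 requires Δl = ±1, so l_f ∈ {3, 5}; with 0 ≤ l_f ≤ n_f−1 = 5, the allowed l_f values are {3, 5}.
For l_f = 3: m_f ∈ {m_i−1, m_i, m_i+1} ∩ [−3, 3] = {-3} → 1 state.
For l_f = 5: m_f ∈ {m_i−1, m_i, m_i+1} ∩ [−5, 5] = {-5, -4, -3} → 3 states.
Total: 4.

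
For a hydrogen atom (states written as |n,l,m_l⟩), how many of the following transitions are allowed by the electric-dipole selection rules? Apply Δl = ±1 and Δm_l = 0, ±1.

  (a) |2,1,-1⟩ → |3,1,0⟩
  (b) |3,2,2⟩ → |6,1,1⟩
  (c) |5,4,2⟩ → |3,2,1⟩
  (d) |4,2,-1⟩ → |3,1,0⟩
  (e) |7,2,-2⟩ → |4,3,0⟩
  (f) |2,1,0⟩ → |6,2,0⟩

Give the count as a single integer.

(a) forbidden — Δl = +0 (E1 requires Δl = ±1)
(b) allowed
(c) forbidden — Δl = -2 (E1 requires Δl = ±1)
(d) allowed
(e) forbidden — Δm_l = +2 (E1 requires Δm_l = 0, ±1)
(f) allowed
Total allowed: 3 of 6.

3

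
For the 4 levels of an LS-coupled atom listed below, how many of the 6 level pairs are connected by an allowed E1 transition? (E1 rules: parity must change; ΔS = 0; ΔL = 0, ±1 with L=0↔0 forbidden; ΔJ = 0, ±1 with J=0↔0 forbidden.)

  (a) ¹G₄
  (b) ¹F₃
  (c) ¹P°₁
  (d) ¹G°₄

(a)–(b): forbidden (parity).
(a)–(c): forbidden (ΔL, ΔJ).
(a)–(d): allowed.
(b)–(c): forbidden (ΔL, ΔJ).
(b)–(d): allowed.
(c)–(d): forbidden (parity, ΔL, ΔJ).
Allowed pairs: 2 of 6.

2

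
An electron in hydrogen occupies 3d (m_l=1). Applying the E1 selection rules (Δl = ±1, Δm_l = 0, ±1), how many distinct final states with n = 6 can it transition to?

E1 requires Δl = ±1, so l_f ∈ {1, 3}; with 0 ≤ l_f ≤ n_f−1 = 5, the allowed l_f values are {1, 3}.
For l_f = 1: m_f ∈ {m_i−1, m_i, m_i+1} ∩ [−1, 1] = {0, 1} → 2 states.
For l_f = 3: m_f ∈ {m_i−1, m_i, m_i+1} ∩ [−3, 3] = {0, 1, 2} → 3 states.
Total: 5.

5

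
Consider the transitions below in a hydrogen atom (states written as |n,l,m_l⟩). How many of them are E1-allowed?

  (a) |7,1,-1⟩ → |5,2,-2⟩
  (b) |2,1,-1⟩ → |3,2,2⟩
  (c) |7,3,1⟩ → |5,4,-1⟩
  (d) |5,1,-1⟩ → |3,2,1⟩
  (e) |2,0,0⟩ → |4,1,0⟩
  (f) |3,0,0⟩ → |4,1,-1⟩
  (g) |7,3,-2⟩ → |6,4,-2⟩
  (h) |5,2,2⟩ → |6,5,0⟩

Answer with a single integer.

4

(a) allowed
(b) forbidden — Δm_l = +3 (E1 requires Δm_l = 0, ±1)
(c) forbidden — Δm_l = -2 (E1 requires Δm_l = 0, ±1)
(d) forbidden — Δm_l = +2 (E1 requires Δm_l = 0, ±1)
(e) allowed
(f) allowed
(g) allowed
(h) forbidden — Δl = +3 (E1 requires Δl = ±1); Δm_l = -2 (E1 requires Δm_l = 0, ±1)
Total allowed: 4 of 8.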